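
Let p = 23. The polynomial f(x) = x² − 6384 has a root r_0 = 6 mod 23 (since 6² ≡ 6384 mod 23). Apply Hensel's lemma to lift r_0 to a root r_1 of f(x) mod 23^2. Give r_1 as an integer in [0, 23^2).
r_1 = 6 (mod 529)

Hensel's recurrence: r_{i+1} = r_i − f(r_i)·(f′(r_i))^{-1} mod 23^{i+2}, with f′(x) = 2x. Iterate:
  r_0 = 6 (mod 23)
  r_1 = 6 (mod 529)
Final: r_1 = 6, and one checks f(r_1) ≡ 0 mod 23^2.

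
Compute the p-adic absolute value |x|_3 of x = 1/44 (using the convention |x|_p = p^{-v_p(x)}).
|1/44|_3 = 1

Step 1 — compute v_3(x) by factoring powers of 3 out of the numerator and denominator: v_3(1/44) = 0. Step 2 — apply |x|_p = p^{-v_p(x)} = 3^{0} = 1.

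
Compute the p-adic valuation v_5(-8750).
v_5(-8750) = 4

v_5(n) is the largest exponent k such that 5^k divides n. Factor out: -8750 = -5^4 · 14. (Sign doesn't affect v_p.) So v_5(-8750) = 4.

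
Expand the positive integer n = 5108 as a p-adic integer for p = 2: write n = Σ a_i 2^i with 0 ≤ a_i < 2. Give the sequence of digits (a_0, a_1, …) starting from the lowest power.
(a_0, a_1, …) = (0, 0, 1, 0, 1, 1, 1, 1, 1, 1, 0, 0, 1)

Repeated division by 2 gives the digits low-to-high: 5108 = 1·2^2 + 1·2^4 + 1·2^5 + 1·2^6 + 1·2^7 + 1·2^8 + 1·2^9 + 1·2^12. Digit sequence: (0, 0, 1, 0, 1, 1, 1, 1, 1, 1, 0, 0, 1).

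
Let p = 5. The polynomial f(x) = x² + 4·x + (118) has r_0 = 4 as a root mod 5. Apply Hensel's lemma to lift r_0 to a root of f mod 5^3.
r_2 = 54 (mod 125)

Hensel: r_{i+1} = r_i − f(r_i)·(f′(r_i))^{-1} mod 5^{i+2}, f′(x) = 2x + 4. Iterate:
  r_0 = 4 (mod 5)
  r_1 = 4 (mod 25)
  r_2 = 54 (mod 125)
Final: r = 54 satisfies f(r) ≡ 0 mod 5^3.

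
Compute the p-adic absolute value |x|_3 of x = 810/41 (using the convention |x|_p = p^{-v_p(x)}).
|810/41|_3 = 1/81

Step 1 — compute v_3(x) by factoring powers of 3 out of the numerator and denominator: v_3(810/41) = 4. Step 2 — apply |x|_p = p^{-v_p(x)} = 3^{-4} = 1/81.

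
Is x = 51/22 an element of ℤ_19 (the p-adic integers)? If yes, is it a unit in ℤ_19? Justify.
x ∈ ℤ_19^× (unit); v_19(x) = 0

ℤ_19 = {x ∈ ℚ_19 : v_19(x) ≥ 0} and ℤ_19^× = {x ∈ ℤ_19 : v_19(x) = 0}. Here v_19(51/22) = v_19(num) − v_19(den) = 0; compare against these criteria.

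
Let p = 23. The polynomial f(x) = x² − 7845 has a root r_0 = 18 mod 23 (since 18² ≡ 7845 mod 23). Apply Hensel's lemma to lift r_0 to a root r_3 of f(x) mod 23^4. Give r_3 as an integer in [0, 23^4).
r_3 = 167435 (mod 279841)

Hensel's recurrence: r_{i+1} = r_i − f(r_i)·(f′(r_i))^{-1} mod 23^{i+2}, with f′(x) = 2x. Iterate:
  r_0 = 18 (mod 23)
  r_1 = 271 (mod 529)
  r_2 = 9264 (mod 12167)
  r_3 = 167435 (mod 279841)
Final: r_3 = 167435, and one checks f(r_3) ≡ 0 mod 23^4.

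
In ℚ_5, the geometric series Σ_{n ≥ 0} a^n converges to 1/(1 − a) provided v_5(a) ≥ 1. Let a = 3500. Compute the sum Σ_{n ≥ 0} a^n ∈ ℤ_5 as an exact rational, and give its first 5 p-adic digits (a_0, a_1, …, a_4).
Σ a^n = 1/(1 − a) = -1/3499;  first 5 digits = (1, 0, 0, 3, 0)

v_5(a) = 3 ≥ 1, so the series converges in ℤ_5 to 1/(1 − a) = 1/(1 − 3500) = -1/3499. Expand this rational in ℤ_5: compute digits iteratively via d_i = x_i mod 5, x_{i+1} = (x_i − d_i)/5. The first 5 digits are (1, 0, 0, 3, 0).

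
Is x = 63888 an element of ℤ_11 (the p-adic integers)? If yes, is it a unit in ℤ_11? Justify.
x ∈ ℤ_11 but not a unit; v_11(x) = 3 > 0

ℤ_11 = {x ∈ ℚ_11 : v_11(x) ≥ 0} and ℤ_11^× = {x ∈ ℤ_11 : v_11(x) = 0}. Here v_11(63888) = v_11(num) − v_11(den) = 3; compare against these criteria.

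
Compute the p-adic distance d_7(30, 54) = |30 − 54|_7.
d_7(30, 54) = 1

Step 1 — x − y = 30 − 54 = -24. Step 2 — v_7(-24) = 0 (factor: -24 = −(7^0 · 24); the sign does not affect v_p). Step 3 — |x − y|_7 = 7^{0} = 1.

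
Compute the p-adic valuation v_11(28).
v_11(28) = 0

v_11(n) is the largest exponent k such that 11^k divides n. Factor out: 28 = 11^0 · 28. (Sign doesn't affect v_p.) So v_11(28) = 0.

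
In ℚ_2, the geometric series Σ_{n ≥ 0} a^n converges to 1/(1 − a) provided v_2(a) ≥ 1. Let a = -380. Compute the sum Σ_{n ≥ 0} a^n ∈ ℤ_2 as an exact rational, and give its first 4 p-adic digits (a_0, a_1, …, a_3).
Σ a^n = 1/(1 − a) = 1/381;  first 4 digits = (1, 0, 1, 0)

v_2(a) = 2 ≥ 1, so the series converges in ℤ_2 to 1/(1 − a) = 1/(1 − (-380)) = 1/381. Expand this rational in ℤ_2: compute digits iteratively via d_i = x_i mod 2, x_{i+1} = (x_i − d_i)/2. The first 4 digits are (1, 0, 1, 0).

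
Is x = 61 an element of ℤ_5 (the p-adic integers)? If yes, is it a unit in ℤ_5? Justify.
x ∈ ℤ_5^× (unit); v_5(x) = 0

ℤ_5 = {x ∈ ℚ_5 : v_5(x) ≥ 0} and ℤ_5^× = {x ∈ ℤ_5 : v_5(x) = 0}. Here v_5(61) = v_5(num) − v_5(den) = 0; compare against these criteria.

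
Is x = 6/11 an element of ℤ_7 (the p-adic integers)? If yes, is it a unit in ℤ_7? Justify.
x ∈ ℤ_7^× (unit); v_7(x) = 0

ℤ_7 = {x ∈ ℚ_7 : v_7(x) ≥ 0} and ℤ_7^× = {x ∈ ℤ_7 : v_7(x) = 0}. Here v_7(6/11) = v_7(num) − v_7(den) = 0; compare against these criteria.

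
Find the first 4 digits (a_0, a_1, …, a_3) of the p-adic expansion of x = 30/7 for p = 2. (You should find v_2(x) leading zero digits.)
(a_0, …, a_3) = (0, 1, 0, 0)

v_2(30/7) = 1, so a_0 = ... = a_0 = 0. Factor out: x = 2^1 · u with u = 15/7 a unit in ℤ_2. Expand u iteratively via a_{v+i} = u_i mod 2, u_{i+1} = (u_i − a_{v+i})/2:
  u_0 = 15/7;  a_1 = 1;  u_1 = (u_0 − 1)/2 = 4/7
  u_1 = 4/7;  a_2 = 0;  u_2 = (u_1 − 0)/2 = 2/7
  u_2 = 2/7;  a_3 = 0;  u_3 = (u_2 − 0)/2 = 1/7
Digits: (0, 1, 0, 0).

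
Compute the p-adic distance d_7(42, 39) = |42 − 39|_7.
d_7(42, 39) = 1

Step 1 — x − y = 42 − 39 = 3. Step 2 — v_7(3) = 0 (factor: 3 = (7^0 · 3); the sign does not affect v_p). Step 3 — |x − y|_7 = 7^{0} = 1.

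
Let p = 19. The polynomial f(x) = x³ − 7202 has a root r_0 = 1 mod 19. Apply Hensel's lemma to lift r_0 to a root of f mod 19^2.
r_1 = 115 (mod 361)

Hensel: r_{i+1} = r_i − f(r_i)/f′(r_i) mod 19^{i+2}, where f′(x) = 3x². Iterate:
  r_0 = 1 (mod 19)
  r_1 = 115 (mod 361)
Final: r = 115 with f(r) ≡ 0 mod 19^2.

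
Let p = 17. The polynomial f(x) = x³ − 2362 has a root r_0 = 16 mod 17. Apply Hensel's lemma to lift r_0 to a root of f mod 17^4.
r_3 = 63307 (mod 83521)

Hensel: r_{i+1} = r_i − f(r_i)/f′(r_i) mod 17^{i+2}, where f′(x) = 3x². Iterate:
  r_0 = 16 (mod 17)
  r_1 = 16 (mod 289)
  r_2 = 4351 (mod 4913)
  r_3 = 63307 (mod 83521)
Final: r = 63307 with f(r) ≡ 0 mod 17^4.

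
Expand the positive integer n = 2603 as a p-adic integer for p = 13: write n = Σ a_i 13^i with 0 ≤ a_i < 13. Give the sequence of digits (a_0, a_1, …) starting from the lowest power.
(a_0, a_1, …) = (3, 5, 2, 1)

Repeated division by 13 gives the digits low-to-high: 2603 = 3 + 5·13^1 + 2·13^2 + 1·13^3. Digit sequence: (3, 5, 2, 1).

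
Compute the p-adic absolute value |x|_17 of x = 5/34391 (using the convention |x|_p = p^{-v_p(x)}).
|5/34391|_17 = 4913

Step 1 — compute v_17(x) by factoring powers of 17 out of the numerator and denominator: v_17(5/34391) = -3. Step 2 — apply |x|_p = p^{-v_p(x)} = 17^{3} = 4913.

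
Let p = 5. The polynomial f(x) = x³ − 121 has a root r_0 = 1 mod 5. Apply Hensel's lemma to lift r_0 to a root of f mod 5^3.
r_2 = 66 (mod 125)

Hensel: r_{i+1} = r_i − f(r_i)/f′(r_i) mod 5^{i+2}, where f′(x) = 3x². Iterate:
  r_0 = 1 (mod 5)
  r_1 = 16 (mod 25)
  r_2 = 66 (mod 125)
Final: r = 66 with f(r) ≡ 0 mod 5^3.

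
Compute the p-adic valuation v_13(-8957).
v_13(-8957) = 2

v_13(n) is the largest exponent k such that 13^k divides n. Factor out: -8957 = -13^2 · 53. (Sign doesn't affect v_p.) So v_13(-8957) = 2.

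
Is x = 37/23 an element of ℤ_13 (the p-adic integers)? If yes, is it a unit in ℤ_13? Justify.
x ∈ ℤ_13^× (unit); v_13(x) = 0

ℤ_13 = {x ∈ ℚ_13 : v_13(x) ≥ 0} and ℤ_13^× = {x ∈ ℤ_13 : v_13(x) = 0}. Here v_13(37/23) = v_13(num) − v_13(den) = 0; compare against these criteria.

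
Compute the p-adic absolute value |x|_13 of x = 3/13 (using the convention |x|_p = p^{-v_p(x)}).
|3/13|_13 = 13

Step 1 — compute v_13(x) by factoring powers of 13 out of the numerator and denominator: v_13(3/13) = -1. Step 2 — apply |x|_p = p^{-v_p(x)} = 13^{1} = 13.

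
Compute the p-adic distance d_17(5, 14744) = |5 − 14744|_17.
d_17(5, 14744) = 1/4913

Step 1 — x − y = 5 − 14744 = -14739. Step 2 — v_17(-14739) = 3 (factor: -14739 = −(17^3 · 3); the sign does not affect v_p). Step 3 — |x − y|_17 = 17^{-3} = 1/4913.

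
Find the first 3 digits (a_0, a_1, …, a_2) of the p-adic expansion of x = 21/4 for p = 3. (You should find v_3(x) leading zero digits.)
(a_0, …, a_2) = (0, 1, 1)

v_3(21/4) = 1, so a_0 = ... = a_0 = 0. Factor out: x = 3^1 · u with u = 7/4 a unit in ℤ_3. Expand u iteratively via a_{v+i} = u_i mod 3, u_{i+1} = (u_i − a_{v+i})/3:
  u_0 = 7/4;  a_1 = 1;  u_1 = (u_0 − 1)/3 = 1/4
  u_1 = 1/4;  a_2 = 1;  u_2 = (u_1 − 1)/3 = -1/4
Digits: (0, 1, 1).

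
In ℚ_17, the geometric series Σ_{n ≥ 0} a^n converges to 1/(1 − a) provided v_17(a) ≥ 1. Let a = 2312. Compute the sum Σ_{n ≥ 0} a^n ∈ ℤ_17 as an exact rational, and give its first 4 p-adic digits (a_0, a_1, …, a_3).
Σ a^n = 1/(1 − a) = -1/2311;  first 4 digits = (1, 0, 8, 0)

v_17(a) = 2 ≥ 1, so the series converges in ℤ_17 to 1/(1 − a) = 1/(1 − 2312) = -1/2311. Expand this rational in ℤ_17: compute digits iteratively via d_i = x_i mod 17, x_{i+1} = (x_i − d_i)/17. The first 4 digits are (1, 0, 8, 0).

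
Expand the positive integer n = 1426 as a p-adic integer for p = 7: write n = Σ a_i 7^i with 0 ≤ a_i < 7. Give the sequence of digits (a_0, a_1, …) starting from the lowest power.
(a_0, a_1, …) = (5, 0, 1, 4)

Repeated division by 7 gives the digits low-to-high: 1426 = 5 + 1·7^2 + 4·7^3. Digit sequence: (5, 0, 1, 4).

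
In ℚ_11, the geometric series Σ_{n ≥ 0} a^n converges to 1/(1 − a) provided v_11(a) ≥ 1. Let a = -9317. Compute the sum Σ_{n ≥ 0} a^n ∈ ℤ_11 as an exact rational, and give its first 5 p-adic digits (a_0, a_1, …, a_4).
Σ a^n = 1/(1 − a) = 1/9318;  first 5 digits = (1, 0, 0, 4, 10)

v_11(a) = 3 ≥ 1, so the series converges in ℤ_11 to 1/(1 − a) = 1/(1 − (-9317)) = 1/9318. Expand this rational in ℤ_11: compute digits iteratively via d_i = x_i mod 11, x_{i+1} = (x_i − d_i)/11. The first 5 digits are (1, 0, 0, 4, 10).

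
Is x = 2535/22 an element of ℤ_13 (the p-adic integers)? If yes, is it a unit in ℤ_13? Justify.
x ∈ ℤ_13 but not a unit; v_13(x) = 2 > 0

ℤ_13 = {x ∈ ℚ_13 : v_13(x) ≥ 0} and ℤ_13^× = {x ∈ ℤ_13 : v_13(x) = 0}. Here v_13(2535/22) = v_13(num) − v_13(den) = 2; compare against these criteria.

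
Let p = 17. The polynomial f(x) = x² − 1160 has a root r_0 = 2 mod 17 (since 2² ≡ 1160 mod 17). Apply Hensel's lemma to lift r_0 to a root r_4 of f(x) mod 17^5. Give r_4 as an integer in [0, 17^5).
r_4 = 334375 (mod 1419857)

Hensel's recurrence: r_{i+1} = r_i − f(r_i)·(f′(r_i))^{-1} mod 17^{i+2}, with f′(x) = 2x. Iterate:
  r_0 = 2 (mod 17)
  r_1 = 2 (mod 289)
  r_2 = 291 (mod 4913)
  r_3 = 291 (mod 83521)
  r_4 = 334375 (mod 1419857)
Final: r_4 = 334375, and one checks f(r_4) ≡ 0 mod 17^5.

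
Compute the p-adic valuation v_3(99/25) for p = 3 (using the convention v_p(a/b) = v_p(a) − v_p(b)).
v_3(99/25) = 2

Factor powers of 3 from the numerator and denominator of the reduced fraction: 99 = 3^2 · 11 and 25 = 3^0 · 25. Apply v_p(a/b) = v_p(a) − v_p(b): v_3(99/25) = 2 − 0 = 2.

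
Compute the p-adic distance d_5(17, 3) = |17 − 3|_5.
d_5(17, 3) = 1

Step 1 — x − y = 17 − 3 = 14. Step 2 — v_5(14) = 0 (factor: 14 = (5^0 · 14); the sign does not affect v_p). Step 3 — |x − y|_5 = 5^{0} = 1.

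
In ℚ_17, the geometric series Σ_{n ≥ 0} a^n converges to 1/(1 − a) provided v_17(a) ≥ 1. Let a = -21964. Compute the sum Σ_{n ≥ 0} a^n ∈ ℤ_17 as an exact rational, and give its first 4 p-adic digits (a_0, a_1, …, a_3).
Σ a^n = 1/(1 − a) = 1/21965;  first 4 digits = (1, 0, 9, 12)

v_17(a) = 2 ≥ 1, so the series converges in ℤ_17 to 1/(1 − a) = 1/(1 − (-21964)) = 1/21965. Expand this rational in ℤ_17: compute digits iteratively via d_i = x_i mod 17, x_{i+1} = (x_i − d_i)/17. The first 4 digits are (1, 0, 9, 12).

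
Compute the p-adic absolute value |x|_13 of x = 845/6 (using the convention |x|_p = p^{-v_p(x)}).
|845/6|_13 = 1/169

Step 1 — compute v_13(x) by factoring powers of 13 out of the numerator and denominator: v_13(845/6) = 2. Step 2 — apply |x|_p = p^{-v_p(x)} = 13^{-2} = 1/169.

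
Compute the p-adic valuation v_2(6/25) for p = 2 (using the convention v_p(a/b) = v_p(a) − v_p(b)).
v_2(6/25) = 1

Factor powers of 2 from the numerator and denominator of the reduced fraction: 6 = 2^1 · 3 and 25 = 2^0 · 25. Apply v_p(a/b) = v_p(a) − v_p(b): v_2(6/25) = 1 − 0 = 1.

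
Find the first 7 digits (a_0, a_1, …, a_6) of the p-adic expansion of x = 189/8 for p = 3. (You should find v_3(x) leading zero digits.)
(a_0, …, a_6) = (0, 0, 0, 2, 0, 1, 0)

v_3(189/8) = 3, so a_0 = ... = a_2 = 0. Factor out: x = 3^3 · u with u = 7/8 a unit in ℤ_3. Expand u iteratively via a_{v+i} = u_i mod 3, u_{i+1} = (u_i − a_{v+i})/3:
  u_0 = 7/8;  a_3 = 2;  u_1 = (u_0 − 2)/3 = -3/8
  u_1 = -3/8;  a_4 = 0;  u_2 = (u_1 − 0)/3 = -1/8
  u_2 = -1/8;  a_5 = 1;  u_3 = (u_2 − 1)/3 = -3/8
  u_3 = -3/8;  a_6 = 0;  u_4 = (u_3 − 0)/3 = -1/8
Digits: (0, 0, 0, 2, 0, 1, 0).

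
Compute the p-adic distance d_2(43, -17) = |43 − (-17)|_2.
d_2(43, -17) = 1/4

Step 1 — x − y = 43 − (-17) = 60. Step 2 — v_2(60) = 2 (factor: 60 = (2^2 · 15); the sign does not affect v_p). Step 3 — |x − y|_2 = 2^{-2} = 1/4.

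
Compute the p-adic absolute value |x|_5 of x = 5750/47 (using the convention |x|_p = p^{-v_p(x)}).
|5750/47|_5 = 1/125

Step 1 — compute v_5(x) by factoring powers of 5 out of the numerator and denominator: v_5(5750/47) = 3. Step 2 — apply |x|_p = p^{-v_p(x)} = 5^{-3} = 1/125.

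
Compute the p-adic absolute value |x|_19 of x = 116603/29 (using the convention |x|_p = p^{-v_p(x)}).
|116603/29|_19 = 1/6859

Step 1 — compute v_19(x) by factoring powers of 19 out of the numerator and denominator: v_19(116603/29) = 3. Step 2 — apply |x|_p = p^{-v_p(x)} = 19^{-3} = 1/6859.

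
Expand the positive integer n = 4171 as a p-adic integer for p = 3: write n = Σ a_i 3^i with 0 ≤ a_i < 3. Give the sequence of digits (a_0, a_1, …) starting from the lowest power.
(a_0, a_1, …) = (1, 1, 1, 1, 0, 2, 2, 1)

Repeated division by 3 gives the digits low-to-high: 4171 = 1 + 1·3^1 + 1·3^2 + 1·3^3 + 2·3^5 + 2·3^6 + 1·3^7. Digit sequence: (1, 1, 1, 1, 0, 2, 2, 1).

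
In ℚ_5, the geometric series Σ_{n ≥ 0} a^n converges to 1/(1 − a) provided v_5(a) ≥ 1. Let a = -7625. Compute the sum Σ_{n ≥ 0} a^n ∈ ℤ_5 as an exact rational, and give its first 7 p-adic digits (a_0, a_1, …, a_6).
Σ a^n = 1/(1 − a) = 1/7626;  first 7 digits = (1, 0, 0, 4, 2, 2, 0)

v_5(a) = 3 ≥ 1, so the series converges in ℤ_5 to 1/(1 − a) = 1/(1 − (-7625)) = 1/7626. Expand this rational in ℤ_5: compute digits iteratively via d_i = x_i mod 5, x_{i+1} = (x_i − d_i)/5. The first 7 digits are (1, 0, 0, 4, 2, 2, 0).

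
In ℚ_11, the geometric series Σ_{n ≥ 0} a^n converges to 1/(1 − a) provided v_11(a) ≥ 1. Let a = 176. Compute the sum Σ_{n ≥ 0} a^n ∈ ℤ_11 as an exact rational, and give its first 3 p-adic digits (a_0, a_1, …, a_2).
Σ a^n = 1/(1 − a) = -1/175;  first 3 digits = (1, 5, 4)

v_11(a) = 1 ≥ 1, so the series converges in ℤ_11 to 1/(1 − a) = 1/(1 − 176) = -1/175. Expand this rational in ℤ_11: compute digits iteratively via d_i = x_i mod 11, x_{i+1} = (x_i − d_i)/11. The first 3 digits are (1, 5, 4).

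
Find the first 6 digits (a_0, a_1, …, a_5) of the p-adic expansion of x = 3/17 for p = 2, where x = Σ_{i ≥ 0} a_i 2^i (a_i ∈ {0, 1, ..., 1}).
(a_0, …, a_5) = (1, 1, 0, 0, 1, 0)

v_2(3/17) = 0 (numerator and denominator both coprime to 2), so x ∈ ℤ_2^×. Compute digits iteratively via a_i = x_i mod 2, x_{i+1} = (x_i − a_i)/2, with x_0 = x:
  x_0 = 3/17;  a_0 = 1;  x_1 = (x_0 − 1)/2 = -7/17
  x_1 = -7/17;  a_1 = 1;  x_2 = (x_1 − 1)/2 = -12/17
  x_2 = -12/17;  a_2 = 0;  x_3 = (x_2 − 0)/2 = -6/17
  x_3 = -6/17;  a_3 = 0;  x_4 = (x_3 − 0)/2 = -3/17
  x_4 = -3/17;  a_4 = 1;  x_5 = (x_4 − 1)/2 = -10/17
  x_5 = -10/17;  a_5 = 0;  x_6 = (x_5 − 0)/2 = -5/17
Digits: (1, 1, 0, 0, 1, 0).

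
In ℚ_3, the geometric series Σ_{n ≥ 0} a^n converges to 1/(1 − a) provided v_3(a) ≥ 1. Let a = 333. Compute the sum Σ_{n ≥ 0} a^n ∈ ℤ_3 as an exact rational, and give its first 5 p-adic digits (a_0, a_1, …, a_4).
Σ a^n = 1/(1 − a) = -1/332;  first 5 digits = (1, 0, 1, 0, 2)

v_3(a) = 2 ≥ 1, so the series converges in ℤ_3 to 1/(1 − a) = 1/(1 − 333) = -1/332. Expand this rational in ℤ_3: compute digits iteratively via d_i = x_i mod 3, x_{i+1} = (x_i − d_i)/3. The first 5 digits are (1, 0, 1, 0, 2).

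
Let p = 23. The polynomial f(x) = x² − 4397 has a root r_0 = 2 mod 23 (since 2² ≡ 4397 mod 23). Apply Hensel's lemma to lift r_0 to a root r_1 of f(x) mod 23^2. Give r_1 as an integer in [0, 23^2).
r_1 = 439 (mod 529)

Hensel's recurrence: r_{i+1} = r_i − f(r_i)·(f′(r_i))^{-1} mod 23^{i+2}, with f′(x) = 2x. Iterate:
  r_0 = 2 (mod 23)
  r_1 = 439 (mod 529)
Final: r_1 = 439, and one checks f(r_1) ≡ 0 mod 23^2.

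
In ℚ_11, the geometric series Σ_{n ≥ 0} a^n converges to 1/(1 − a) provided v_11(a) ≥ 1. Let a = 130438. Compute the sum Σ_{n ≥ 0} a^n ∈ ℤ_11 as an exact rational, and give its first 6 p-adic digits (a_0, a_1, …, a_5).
Σ a^n = 1/(1 − a) = -1/130437;  first 6 digits = (1, 0, 0, 10, 8, 0)

v_11(a) = 3 ≥ 1, so the series converges in ℤ_11 to 1/(1 − a) = 1/(1 − 130438) = -1/130437. Expand this rational in ℤ_11: compute digits iteratively via d_i = x_i mod 11, x_{i+1} = (x_i − d_i)/11. The first 6 digits are (1, 0, 0, 10, 8, 0).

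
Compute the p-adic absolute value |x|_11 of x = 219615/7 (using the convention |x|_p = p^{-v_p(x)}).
|219615/7|_11 = 1/14641

Step 1 — compute v_11(x) by factoring powers of 11 out of the numerator and denominator: v_11(219615/7) = 4. Step 2 — apply |x|_p = p^{-v_p(x)} = 11^{-4} = 1/14641.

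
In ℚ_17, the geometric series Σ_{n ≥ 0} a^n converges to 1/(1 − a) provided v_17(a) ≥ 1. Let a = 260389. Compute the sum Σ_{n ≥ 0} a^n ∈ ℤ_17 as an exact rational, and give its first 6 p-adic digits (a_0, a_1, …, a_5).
Σ a^n = 1/(1 − a) = -1/260388;  first 6 digits = (1, 0, 0, 2, 3, 0)

v_17(a) = 3 ≥ 1, so the series converges in ℤ_17 to 1/(1 − a) = 1/(1 − 260389) = -1/260388. Expand this rational in ℤ_17: compute digits iteratively via d_i = x_i mod 17, x_{i+1} = (x_i − d_i)/17. The first 6 digits are (1, 0, 0, 2, 3, 0).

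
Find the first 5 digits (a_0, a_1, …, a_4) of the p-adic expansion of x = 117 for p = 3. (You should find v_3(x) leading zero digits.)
(a_0, …, a_4) = (0, 0, 1, 1, 1)

v_3(117) = 2, so a_0 = ... = a_1 = 0. Factor out: x = 3^2 · u with u = 13 a unit in ℤ_3. Expand u iteratively via a_{v+i} = u_i mod 3, u_{i+1} = (u_i − a_{v+i})/3:
  u_0 = 13;  a_2 = 1;  u_1 = (u_0 − 1)/3 = 4
  u_1 = 4;  a_3 = 1;  u_2 = (u_1 − 1)/3 = 1
  u_2 = 1;  a_4 = 1;  u_3 = (u_2 − 1)/3 = 0
Digits: (0, 0, 1, 1, 1).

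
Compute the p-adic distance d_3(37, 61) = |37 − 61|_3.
d_3(37, 61) = 1/3

Step 1 — x − y = 37 − 61 = -24. Step 2 — v_3(-24) = 1 (factor: -24 = −(3^1 · 8); the sign does not affect v_p). Step 3 — |x − y|_3 = 3^{-1} = 1/3.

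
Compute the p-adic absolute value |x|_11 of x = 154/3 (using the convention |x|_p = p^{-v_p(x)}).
|154/3|_11 = 1/11

Step 1 — compute v_11(x) by factoring powers of 11 out of the numerator and denominator: v_11(154/3) = 1. Step 2 — apply |x|_p = p^{-v_p(x)} = 11^{-1} = 1/11.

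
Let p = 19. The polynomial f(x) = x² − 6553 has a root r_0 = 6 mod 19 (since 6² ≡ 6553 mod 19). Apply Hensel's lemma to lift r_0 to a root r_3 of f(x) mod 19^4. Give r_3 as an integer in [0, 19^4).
r_3 = 113512 (mod 130321)

Hensel's recurrence: r_{i+1} = r_i − f(r_i)·(f′(r_i))^{-1} mod 19^{i+2}, with f′(x) = 2x. Iterate:
  r_0 = 6 (mod 19)
  r_1 = 158 (mod 361)
  r_2 = 3768 (mod 6859)
  r_3 = 113512 (mod 130321)
Final: r_3 = 113512, and one checks f(r_3) ≡ 0 mod 19^4.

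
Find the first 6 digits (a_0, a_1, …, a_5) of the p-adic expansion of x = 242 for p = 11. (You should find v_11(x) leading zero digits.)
(a_0, …, a_5) = (0, 0, 2, 0, 0, 0)

v_11(242) = 2, so a_0 = ... = a_1 = 0. Factor out: x = 11^2 · u with u = 2 a unit in ℤ_11. Expand u iteratively via a_{v+i} = u_i mod 11, u_{i+1} = (u_i − a_{v+i})/11:
  u_0 = 2;  a_2 = 2;  u_1 = (u_0 − 2)/11 = 0
  u_1 = 0;  a_3 = 0;  u_2 = (u_1 − 0)/11 = 0
  u_2 = 0;  a_4 = 0;  u_3 = (u_2 − 0)/11 = 0
  u_3 = 0;  a_5 = 0;  u_4 = (u_3 − 0)/11 = 0
Digits: (0, 0, 2, 0, 0, 0).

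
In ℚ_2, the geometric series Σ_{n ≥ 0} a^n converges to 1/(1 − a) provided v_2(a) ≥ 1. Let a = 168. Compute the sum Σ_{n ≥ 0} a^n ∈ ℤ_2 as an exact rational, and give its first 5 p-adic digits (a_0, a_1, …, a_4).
Σ a^n = 1/(1 − a) = -1/167;  first 5 digits = (1, 0, 0, 1, 0)

v_2(a) = 3 ≥ 1, so the series converges in ℤ_2 to 1/(1 − a) = 1/(1 − 168) = -1/167. Expand this rational in ℤ_2: compute digits iteratively via d_i = x_i mod 2, x_{i+1} = (x_i − d_i)/2. The first 5 digits are (1, 0, 0, 1, 0).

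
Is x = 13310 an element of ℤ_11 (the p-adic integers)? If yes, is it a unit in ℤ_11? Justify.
x ∈ ℤ_11 but not a unit; v_11(x) = 3 > 0

ℤ_11 = {x ∈ ℚ_11 : v_11(x) ≥ 0} and ℤ_11^× = {x ∈ ℤ_11 : v_11(x) = 0}. Here v_11(13310) = v_11(num) − v_11(den) = 3; compare against these criteria.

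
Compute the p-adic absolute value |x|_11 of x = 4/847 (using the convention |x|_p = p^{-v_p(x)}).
|4/847|_11 = 121

Step 1 — compute v_11(x) by factoring powers of 11 out of the numerator and denominator: v_11(4/847) = -2. Step 2 — apply |x|_p = p^{-v_p(x)} = 11^{2} = 121.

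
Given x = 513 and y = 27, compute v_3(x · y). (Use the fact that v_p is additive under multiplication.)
v_3(13851) = 6

v_p(x) = 3 (factor: 513 = 3^3 · 19); v_p(y) = 3 (factor: 27 = 3^3 · 1). Additivity: v_p(xy) = v_p(x) + v_p(y) = 3 + 3 = 6. (Direct check: xy = 13851 = 3^6 · (19).)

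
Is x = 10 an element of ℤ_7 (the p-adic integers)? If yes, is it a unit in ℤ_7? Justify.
x ∈ ℤ_7^× (unit); v_7(x) = 0

ℤ_7 = {x ∈ ℚ_7 : v_7(x) ≥ 0} and ℤ_7^× = {x ∈ ℤ_7 : v_7(x) = 0}. Here v_7(10) = v_7(num) − v_7(den) = 0; compare against these criteria.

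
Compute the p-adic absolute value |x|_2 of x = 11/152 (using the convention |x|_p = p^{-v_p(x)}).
|11/152|_2 = 8

Step 1 — compute v_2(x) by factoring powers of 2 out of the numerator and denominator: v_2(11/152) = -3. Step 2 — apply |x|_p = p^{-v_p(x)} = 2^{3} = 8.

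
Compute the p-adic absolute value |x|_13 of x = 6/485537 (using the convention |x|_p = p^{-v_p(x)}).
|6/485537|_13 = 28561

Step 1 — compute v_13(x) by factoring powers of 13 out of the numerator and denominator: v_13(6/485537) = -4. Step 2 — apply |x|_p = p^{-v_p(x)} = 13^{4} = 28561.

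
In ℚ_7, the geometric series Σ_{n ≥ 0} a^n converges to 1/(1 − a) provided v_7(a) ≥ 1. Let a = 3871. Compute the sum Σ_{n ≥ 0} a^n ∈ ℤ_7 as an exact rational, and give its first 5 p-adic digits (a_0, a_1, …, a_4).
Σ a^n = 1/(1 − a) = -1/3870;  first 5 digits = (1, 0, 2, 4, 5)

v_7(a) = 2 ≥ 1, so the series converges in ℤ_7 to 1/(1 − a) = 1/(1 − 3871) = -1/3870. Expand this rational in ℤ_7: compute digits iteratively via d_i = x_i mod 7, x_{i+1} = (x_i − d_i)/7. The first 5 digits are (1, 0, 2, 4, 5).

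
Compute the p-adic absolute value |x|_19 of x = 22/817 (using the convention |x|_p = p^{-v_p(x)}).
|22/817|_19 = 19

Step 1 — compute v_19(x) by factoring powers of 19 out of the numerator and denominator: v_19(22/817) = -1. Step 2 — apply |x|_p = p^{-v_p(x)} = 19^{1} = 19.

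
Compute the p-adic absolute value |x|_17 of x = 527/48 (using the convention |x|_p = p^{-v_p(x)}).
|527/48|_17 = 1/17

Step 1 — compute v_17(x) by factoring powers of 17 out of the numerator and denominator: v_17(527/48) = 1. Step 2 — apply |x|_p = p^{-v_p(x)} = 17^{-1} = 1/17.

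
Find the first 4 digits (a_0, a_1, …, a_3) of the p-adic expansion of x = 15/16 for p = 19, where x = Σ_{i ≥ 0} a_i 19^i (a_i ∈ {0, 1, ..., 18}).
(a_0, …, a_3) = (14, 10, 3, 1)

v_19(15/16) = 0 (numerator and denominator both coprime to 19), so x ∈ ℤ_19^×. Compute digits iteratively via a_i = x_i mod 19, x_{i+1} = (x_i − a_i)/19, with x_0 = x:
  x_0 = 15/16;  a_0 = 14;  x_1 = (x_0 − 14)/19 = -11/16
  x_1 = -11/16;  a_1 = 10;  x_2 = (x_1 − 10)/19 = -9/16
  x_2 = -9/16;  a_2 = 3;  x_3 = (x_2 − 3)/19 = -3/16
  x_3 = -3/16;  a_3 = 1;  x_4 = (x_3 − 1)/19 = -1/16
Digits: (14, 10, 3, 1).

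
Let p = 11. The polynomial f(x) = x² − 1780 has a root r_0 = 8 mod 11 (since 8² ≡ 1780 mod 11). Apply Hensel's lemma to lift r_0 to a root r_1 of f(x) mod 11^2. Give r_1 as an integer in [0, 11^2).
r_1 = 85 (mod 121)

Hensel's recurrence: r_{i+1} = r_i − f(r_i)·(f′(r_i))^{-1} mod 11^{i+2}, with f′(x) = 2x. Iterate:
  r_0 = 8 (mod 11)
  r_1 = 85 (mod 121)
Final: r_1 = 85, and one checks f(r_1) ≡ 0 mod 11^2.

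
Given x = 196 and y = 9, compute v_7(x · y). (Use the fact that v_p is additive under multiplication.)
v_7(1764) = 2

v_p(x) = 2 (factor: 196 = 7^2 · 4); v_p(y) = 0 (factor: 9 = 7^0 · 9). Additivity: v_p(xy) = v_p(x) + v_p(y) = 2 + 0 = 2. (Direct check: xy = 1764 = 7^2 · (36).)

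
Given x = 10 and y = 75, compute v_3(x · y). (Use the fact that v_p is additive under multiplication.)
v_3(750) = 1

v_p(x) = 0 (factor: 10 = 3^0 · 10); v_p(y) = 1 (factor: 75 = 3^1 · 25). Additivity: v_p(xy) = v_p(x) + v_p(y) = 0 + 1 = 1. (Direct check: xy = 750 = 3^1 · (250).)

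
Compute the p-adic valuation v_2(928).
v_2(928) = 5

v_2(n) is the largest exponent k such that 2^k divides n. Factor out: 928 = 2^5 · 29. (Sign doesn't affect v_p.) So v_2(928) = 5.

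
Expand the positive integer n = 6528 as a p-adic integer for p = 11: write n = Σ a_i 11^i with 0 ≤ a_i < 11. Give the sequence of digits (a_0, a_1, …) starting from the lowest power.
(a_0, a_1, …) = (5, 10, 9, 4)

Repeated division by 11 gives the digits low-to-high: 6528 = 5 + 10·11^1 + 9·11^2 + 4·11^3. Digit sequence: (5, 10, 9, 4).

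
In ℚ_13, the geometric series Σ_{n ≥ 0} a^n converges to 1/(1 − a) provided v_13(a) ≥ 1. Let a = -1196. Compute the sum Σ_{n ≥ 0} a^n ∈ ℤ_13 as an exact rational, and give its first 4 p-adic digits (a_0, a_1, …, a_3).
Σ a^n = 1/(1 − a) = 1/1197;  first 4 digits = (1, 12, 6, 12)

v_13(a) = 1 ≥ 1, so the series converges in ℤ_13 to 1/(1 − a) = 1/(1 − (-1196)) = 1/1197. Expand this rational in ℤ_13: compute digits iteratively via d_i = x_i mod 13, x_{i+1} = (x_i − d_i)/13. The first 4 digits are (1, 12, 6, 12).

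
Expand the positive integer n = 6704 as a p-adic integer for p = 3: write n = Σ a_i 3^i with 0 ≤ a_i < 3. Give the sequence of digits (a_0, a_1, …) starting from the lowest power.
(a_0, a_1, …) = (2, 2, 0, 2, 1, 0, 0, 0, 1)

Repeated division by 3 gives the digits low-to-high: 6704 = 2 + 2·3^1 + 2·3^3 + 1·3^4 + 1·3^8. Digit sequence: (2, 2, 0, 2, 1, 0, 0, 0, 1).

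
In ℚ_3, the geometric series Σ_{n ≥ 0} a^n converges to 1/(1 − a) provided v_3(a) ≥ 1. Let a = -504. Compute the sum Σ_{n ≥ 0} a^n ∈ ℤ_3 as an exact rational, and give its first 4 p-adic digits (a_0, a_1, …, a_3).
Σ a^n = 1/(1 − a) = 1/505;  first 4 digits = (1, 0, 1, 2)

v_3(a) = 2 ≥ 1, so the series converges in ℤ_3 to 1/(1 − a) = 1/(1 − (-504)) = 1/505. Expand this rational in ℤ_3: compute digits iteratively via d_i = x_i mod 3, x_{i+1} = (x_i − d_i)/3. The first 4 digits are (1, 0, 1, 2).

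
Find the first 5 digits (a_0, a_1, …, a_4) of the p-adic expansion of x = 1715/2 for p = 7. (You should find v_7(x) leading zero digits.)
(a_0, …, a_4) = (0, 0, 0, 6, 3)

v_7(1715/2) = 3, so a_0 = ... = a_2 = 0. Factor out: x = 7^3 · u with u = 5/2 a unit in ℤ_7. Expand u iteratively via a_{v+i} = u_i mod 7, u_{i+1} = (u_i − a_{v+i})/7:
  u_0 = 5/2;  a_3 = 6;  u_1 = (u_0 − 6)/7 = -1/2
  u_1 = -1/2;  a_4 = 3;  u_2 = (u_1 − 3)/7 = -1/2
Digits: (0, 0, 0, 6, 3).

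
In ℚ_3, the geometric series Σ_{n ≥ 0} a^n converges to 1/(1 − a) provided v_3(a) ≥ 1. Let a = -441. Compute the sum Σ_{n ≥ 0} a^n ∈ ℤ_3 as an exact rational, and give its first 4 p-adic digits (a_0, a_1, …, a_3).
Σ a^n = 1/(1 − a) = 1/442;  first 4 digits = (1, 0, 2, 1)

v_3(a) = 2 ≥ 1, so the series converges in ℤ_3 to 1/(1 − a) = 1/(1 − (-441)) = 1/442. Expand this rational in ℤ_3: compute digits iteratively via d_i = x_i mod 3, x_{i+1} = (x_i − d_i)/3. The first 4 digits are (1, 0, 2, 1).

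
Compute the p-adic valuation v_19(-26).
v_19(-26) = 0

v_19(n) is the largest exponent k such that 19^k divides n. Factor out: -26 = -19^0 · 26. (Sign doesn't affect v_p.) So v_19(-26) = 0.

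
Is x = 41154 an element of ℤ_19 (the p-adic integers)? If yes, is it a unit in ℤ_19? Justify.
x ∈ ℤ_19 but not a unit; v_19(x) = 3 > 0

ℤ_19 = {x ∈ ℚ_19 : v_19(x) ≥ 0} and ℤ_19^× = {x ∈ ℤ_19 : v_19(x) = 0}. Here v_19(41154) = v_19(num) − v_19(den) = 3; compare against these criteria.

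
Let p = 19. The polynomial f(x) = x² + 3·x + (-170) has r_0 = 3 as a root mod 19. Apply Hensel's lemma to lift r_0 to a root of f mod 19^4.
r_3 = 96447 (mod 130321)

Hensel: r_{i+1} = r_i − f(r_i)·(f′(r_i))^{-1} mod 19^{i+2}, f′(x) = 2x + 3. Iterate:
  r_0 = 3 (mod 19)
  r_1 = 60 (mod 361)
  r_2 = 421 (mod 6859)
  r_3 = 96447 (mod 130321)
Final: r = 96447 satisfies f(r) ≡ 0 mod 19^4.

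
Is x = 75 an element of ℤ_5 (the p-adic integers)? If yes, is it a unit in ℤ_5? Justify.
x ∈ ℤ_5 but not a unit; v_5(x) = 2 > 0

ℤ_5 = {x ∈ ℚ_5 : v_5(x) ≥ 0} and ℤ_5^× = {x ∈ ℤ_5 : v_5(x) = 0}. Here v_5(75) = v_5(num) − v_5(den) = 2; compare against these criteria.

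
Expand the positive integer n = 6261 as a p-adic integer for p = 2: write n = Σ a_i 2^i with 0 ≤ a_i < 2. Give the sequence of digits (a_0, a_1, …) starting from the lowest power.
(a_0, a_1, …) = (1, 0, 1, 0, 1, 1, 1, 0, 0, 0, 0, 1, 1)

Repeated division by 2 gives the digits low-to-high: 6261 = 1 + 1·2^2 + 1·2^4 + 1·2^5 + 1·2^6 + 1·2^11 + 1·2^12. Digit sequence: (1, 0, 1, 0, 1, 1, 1, 0, 0, 0, 0, 1, 1).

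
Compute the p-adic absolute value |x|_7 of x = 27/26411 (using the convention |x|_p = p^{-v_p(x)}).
|27/26411|_7 = 2401

Step 1 — compute v_7(x) by factoring powers of 7 out of the numerator and denominator: v_7(27/26411) = -4. Step 2 — apply |x|_p = p^{-v_p(x)} = 7^{4} = 2401.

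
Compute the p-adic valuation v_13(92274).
v_13(92274) = 3

v_13(n) is the largest exponent k such that 13^k divides n. Factor out: 92274 = 13^3 · 42. (Sign doesn't affect v_p.) So v_13(92274) = 3.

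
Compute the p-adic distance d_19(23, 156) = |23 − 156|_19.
d_19(23, 156) = 1/19

Step 1 — x − y = 23 − 156 = -133. Step 2 — v_19(-133) = 1 (factor: -133 = −(19^1 · 7); the sign does not affect v_p). Step 3 — |x − y|_19 = 19^{-1} = 1/19.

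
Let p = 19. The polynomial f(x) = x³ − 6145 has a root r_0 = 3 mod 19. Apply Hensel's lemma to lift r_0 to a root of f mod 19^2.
r_1 = 136 (mod 361)

Hensel: r_{i+1} = r_i − f(r_i)/f′(r_i) mod 19^{i+2}, where f′(x) = 3x². Iterate:
  r_0 = 3 (mod 19)
  r_1 = 136 (mod 361)
Final: r = 136 with f(r) ≡ 0 mod 19^2.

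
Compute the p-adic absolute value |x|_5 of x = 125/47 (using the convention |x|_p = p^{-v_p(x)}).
|125/47|_5 = 1/125

Step 1 — compute v_5(x) by factoring powers of 5 out of the numerator and denominator: v_5(125/47) = 3. Step 2 — apply |x|_p = p^{-v_p(x)} = 5^{-3} = 1/125.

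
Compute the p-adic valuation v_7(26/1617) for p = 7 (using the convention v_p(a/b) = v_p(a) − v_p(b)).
v_7(26/1617) = -2

Factor powers of 7 from the numerator and denominator of the reduced fraction: 26 = 7^0 · 26 and 1617 = 7^2 · 33. Apply v_p(a/b) = v_p(a) − v_p(b): v_7(26/1617) = 0 − 2 = -2.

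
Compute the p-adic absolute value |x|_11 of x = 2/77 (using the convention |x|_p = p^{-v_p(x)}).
|2/77|_11 = 11

Step 1 — compute v_11(x) by factoring powers of 11 out of the numerator and denominator: v_11(2/77) = -1. Step 2 — apply |x|_p = p^{-v_p(x)} = 11^{1} = 11.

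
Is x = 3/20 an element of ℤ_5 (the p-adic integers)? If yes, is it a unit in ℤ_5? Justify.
x ∉ ℤ_5 (v_5(x) = -1 < 0)

ℤ_5 = {x ∈ ℚ_5 : v_5(x) ≥ 0} and ℤ_5^× = {x ∈ ℤ_5 : v_5(x) = 0}. Here v_5(3/20) = v_5(num) − v_5(den) = -1; compare against these criteria.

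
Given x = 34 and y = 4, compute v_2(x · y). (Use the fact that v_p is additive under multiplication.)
v_2(136) = 3

v_p(x) = 1 (factor: 34 = 2^1 · 17); v_p(y) = 2 (factor: 4 = 2^2 · 1). Additivity: v_p(xy) = v_p(x) + v_p(y) = 1 + 2 = 3. (Direct check: xy = 136 = 2^3 · (17).)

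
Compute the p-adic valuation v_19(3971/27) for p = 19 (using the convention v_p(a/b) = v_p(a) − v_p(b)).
v_19(3971/27) = 2

Factor powers of 19 from the numerator and denominator of the reduced fraction: 3971 = 19^2 · 11 and 27 = 19^0 · 27. Apply v_p(a/b) = v_p(a) − v_p(b): v_19(3971/27) = 2 − 0 = 2.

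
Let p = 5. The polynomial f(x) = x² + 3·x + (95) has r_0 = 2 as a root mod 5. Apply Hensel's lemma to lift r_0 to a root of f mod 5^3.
r_2 = 62 (mod 125)

Hensel: r_{i+1} = r_i − f(r_i)·(f′(r_i))^{-1} mod 5^{i+2}, f′(x) = 2x + 3. Iterate:
  r_0 = 2 (mod 5)
  r_1 = 12 (mod 25)
  r_2 = 62 (mod 125)
Final: r = 62 satisfies f(r) ≡ 0 mod 5^3.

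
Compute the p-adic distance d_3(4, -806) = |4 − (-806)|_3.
d_3(4, -806) = 1/81

Step 1 — x − y = 4 − (-806) = 810. Step 2 — v_3(810) = 4 (factor: 810 = (3^4 · 10); the sign does not affect v_p). Step 3 — |x − y|_3 = 3^{-4} = 1/81.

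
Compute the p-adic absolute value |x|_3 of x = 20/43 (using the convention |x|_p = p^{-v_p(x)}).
|20/43|_3 = 1

Step 1 — compute v_3(x) by factoring powers of 3 out of the numerator and denominator: v_3(20/43) = 0. Step 2 — apply |x|_p = p^{-v_p(x)} = 3^{0} = 1.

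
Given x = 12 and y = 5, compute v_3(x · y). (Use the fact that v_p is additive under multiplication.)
v_3(60) = 1

v_p(x) = 1 (factor: 12 = 3^1 · 4); v_p(y) = 0 (factor: 5 = 3^0 · 5). Additivity: v_p(xy) = v_p(x) + v_p(y) = 1 + 0 = 1. (Direct check: xy = 60 = 3^1 · (20).)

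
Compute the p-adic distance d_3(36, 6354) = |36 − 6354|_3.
d_3(36, 6354) = 1/243

Step 1 — x − y = 36 − 6354 = -6318. Step 2 — v_3(-6318) = 5 (factor: -6318 = −(3^5 · 26); the sign does not affect v_p). Step 3 — |x − y|_3 = 3^{-5} = 1/243.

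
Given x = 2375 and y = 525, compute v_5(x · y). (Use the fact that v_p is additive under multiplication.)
v_5(1246875) = 5

v_p(x) = 3 (factor: 2375 = 5^3 · 19); v_p(y) = 2 (factor: 525 = 5^2 · 21). Additivity: v_p(xy) = v_p(x) + v_p(y) = 3 + 2 = 5. (Direct check: xy = 1246875 = 5^5 · (399).)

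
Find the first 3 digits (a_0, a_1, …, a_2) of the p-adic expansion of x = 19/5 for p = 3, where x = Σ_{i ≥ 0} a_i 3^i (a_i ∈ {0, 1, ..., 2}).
(a_0, …, a_2) = (2, 0, 2)

v_3(19/5) = 0 (numerator and denominator both coprime to 3), so x ∈ ℤ_3^×. Compute digits iteratively via a_i = x_i mod 3, x_{i+1} = (x_i − a_i)/3, with x_0 = x:
  x_0 = 19/5;  a_0 = 2;  x_1 = (x_0 − 2)/3 = 3/5
  x_1 = 3/5;  a_1 = 0;  x_2 = (x_1 − 0)/3 = 1/5
  x_2 = 1/5;  a_2 = 2;  x_3 = (x_2 − 2)/3 = -3/5
Digits: (2, 0, 2).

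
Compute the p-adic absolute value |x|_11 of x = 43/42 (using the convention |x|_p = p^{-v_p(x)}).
|43/42|_11 = 1

Step 1 — compute v_11(x) by factoring powers of 11 out of the numerator and denominator: v_11(43/42) = 0. Step 2 — apply |x|_p = p^{-v_p(x)} = 11^{0} = 1.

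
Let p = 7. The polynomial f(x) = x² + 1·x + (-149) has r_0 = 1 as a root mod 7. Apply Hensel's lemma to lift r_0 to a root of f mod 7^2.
r_1 = 1 (mod 49)

Hensel: r_{i+1} = r_i − f(r_i)·(f′(r_i))^{-1} mod 7^{i+2}, f′(x) = 2x + 1. Iterate:
  r_0 = 1 (mod 7)
  r_1 = 1 (mod 49)
Final: r = 1 satisfies f(r) ≡ 0 mod 7^2.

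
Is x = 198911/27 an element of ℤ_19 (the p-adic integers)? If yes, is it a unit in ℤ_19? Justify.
x ∈ ℤ_19 but not a unit; v_19(x) = 3 > 0

ℤ_19 = {x ∈ ℚ_19 : v_19(x) ≥ 0} and ℤ_19^× = {x ∈ ℤ_19 : v_19(x) = 0}. Here v_19(198911/27) = v_19(num) − v_19(den) = 3; compare against these criteria.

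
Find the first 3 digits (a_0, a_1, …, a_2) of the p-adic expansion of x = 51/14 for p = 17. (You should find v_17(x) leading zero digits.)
(a_0, …, a_2) = (0, 16, 10)

v_17(51/14) = 1, so a_0 = ... = a_0 = 0. Factor out: x = 17^1 · u with u = 3/14 a unit in ℤ_17. Expand u iteratively via a_{v+i} = u_i mod 17, u_{i+1} = (u_i − a_{v+i})/17:
  u_0 = 3/14;  a_1 = 16;  u_1 = (u_0 − 16)/17 = -13/14
  u_1 = -13/14;  a_2 = 10;  u_2 = (u_1 − 10)/17 = -9/14
Digits: (0, 16, 10).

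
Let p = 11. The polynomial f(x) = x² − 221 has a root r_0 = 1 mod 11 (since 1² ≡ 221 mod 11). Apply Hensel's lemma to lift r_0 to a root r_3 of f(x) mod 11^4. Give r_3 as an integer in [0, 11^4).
r_3 = 716 (mod 14641)

Hensel's recurrence: r_{i+1} = r_i − f(r_i)·(f′(r_i))^{-1} mod 11^{i+2}, with f′(x) = 2x. Iterate:
  r_0 = 1 (mod 11)
  r_1 = 111 (mod 121)
  r_2 = 716 (mod 1331)
  r_3 = 716 (mod 14641)
Final: r_3 = 716, and one checks f(r_3) ≡ 0 mod 11^4.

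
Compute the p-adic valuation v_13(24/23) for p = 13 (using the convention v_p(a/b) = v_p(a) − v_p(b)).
v_13(24/23) = 0

Factor powers of 13 from the numerator and denominator of the reduced fraction: 24 = 13^0 · 24 and 23 = 13^0 · 23. Apply v_p(a/b) = v_p(a) − v_p(b): v_13(24/23) = 0 − 0 = 0.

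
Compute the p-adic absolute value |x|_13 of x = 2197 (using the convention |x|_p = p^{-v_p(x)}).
|2197|_13 = 1/2197

Step 1 — compute v_13(x) by factoring powers of 13 out of the numerator and denominator: v_13(2197) = 3. Step 2 — apply |x|_p = p^{-v_p(x)} = 13^{-3} = 1/2197.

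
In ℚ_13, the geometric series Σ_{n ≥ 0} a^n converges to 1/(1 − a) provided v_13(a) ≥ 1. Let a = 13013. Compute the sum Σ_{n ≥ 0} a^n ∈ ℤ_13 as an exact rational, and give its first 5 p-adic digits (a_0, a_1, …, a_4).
Σ a^n = 1/(1 − a) = -1/13012;  first 5 digits = (1, 0, 12, 5, 1)

v_13(a) = 2 ≥ 1, so the series converges in ℤ_13 to 1/(1 − a) = 1/(1 − 13013) = -1/13012. Expand this rational in ℤ_13: compute digits iteratively via d_i = x_i mod 13, x_{i+1} = (x_i − d_i)/13. The first 5 digits are (1, 0, 12, 5, 1).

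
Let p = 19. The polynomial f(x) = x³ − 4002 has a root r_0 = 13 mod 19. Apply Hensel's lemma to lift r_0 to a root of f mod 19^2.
r_1 = 13 (mod 361)

Hensel: r_{i+1} = r_i − f(r_i)/f′(r_i) mod 19^{i+2}, where f′(x) = 3x². Iterate:
  r_0 = 13 (mod 19)
  r_1 = 13 (mod 361)
Final: r = 13 with f(r) ≡ 0 mod 19^2.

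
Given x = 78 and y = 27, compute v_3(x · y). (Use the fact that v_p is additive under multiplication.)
v_3(2106) = 4

v_p(x) = 1 (factor: 78 = 3^1 · 26); v_p(y) = 3 (factor: 27 = 3^3 · 1). Additivity: v_p(xy) = v_p(x) + v_p(y) = 1 + 3 = 4. (Direct check: xy = 2106 = 3^4 · (26).)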